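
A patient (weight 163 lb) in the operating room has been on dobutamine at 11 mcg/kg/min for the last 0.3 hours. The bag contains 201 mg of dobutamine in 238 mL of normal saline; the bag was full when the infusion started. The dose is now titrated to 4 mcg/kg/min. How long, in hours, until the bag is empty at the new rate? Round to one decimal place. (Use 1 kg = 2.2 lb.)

Initial rate:
Weight = 163 lb ÷ 2.2 lb/kg = 74.09091 kg
Dose = 11 mcg/kg/min × 74.09091 kg = 815 mcg/min
815 mcg/min × 60 min/hr = 48900 mcg/hr
Concentration = 201 mg ÷ 238 mL = 0.8445378 mg/mL = 844.5378 mcg/mL
Rate = 48900 mcg/hr ÷ 844.5378 mcg/mL = 57.90149 mL/hr
Volume infused so far = 57.90149 mL/hr × 0.3 hr = 17.37045 mL
Volume remaining = 238 − 17.37045 = 220.6296 mL
New rate:
Dose = 4 mcg/kg/min × 74.09091 kg = 296.3636 mcg/min
296.3636 mcg/min × 60 min/hr = 17781.82 mcg/hr
Rate = 17781.82 mcg/hr ÷ 844.5378 mcg/mL = 21.05509 mL/hr
Time remaining = 220.6296 mL ÷ 21.05509 mL/hr = 10.47868 hr

10.5 hours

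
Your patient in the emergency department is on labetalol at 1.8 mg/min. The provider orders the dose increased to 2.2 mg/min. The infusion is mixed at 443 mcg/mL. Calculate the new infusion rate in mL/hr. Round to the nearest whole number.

2.2 mg/min × 60 min/hr = 132 mg/hr
Concentration = 443 mcg/mL = 0.443 mg/mL
Rate = 132 mg/hr ÷ 0.443 mg/mL = 297.9684 mL/hr

298 mL/hr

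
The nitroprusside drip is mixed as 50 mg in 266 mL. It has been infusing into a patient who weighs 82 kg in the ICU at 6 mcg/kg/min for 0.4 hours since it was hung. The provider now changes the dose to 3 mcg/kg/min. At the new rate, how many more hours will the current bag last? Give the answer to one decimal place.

Initial rate:
Dose = 6 mcg/kg/min × 82 kg = 492 mcg/min
492 mcg/min × 60 min/hr = 29520 mcg/hr
Concentration = 50 mg ÷ 266 mL = 0.1879699 mg/mL = 187.9699 mcg/mL
Rate = 29520 mcg/hr ÷ 187.9699 mcg/mL = 157.0464 mL/hr
Volume infused so far = 157.0464 mL/hr × 0.4 hr = 62.81856 mL
Volume remaining = 266 − 62.81856 = 203.1814 mL
New rate:
Dose = 3 mcg/kg/min × 82 kg = 246 mcg/min
246 mcg/min × 60 min/hr = 14760 mcg/hr
Rate = 14760 mcg/hr ÷ 187.9699 mcg/mL = 78.5232 mL/hr
Time remaining = 203.1814 mL ÷ 78.5232 mL/hr = 2.587534 hr

2.6 hours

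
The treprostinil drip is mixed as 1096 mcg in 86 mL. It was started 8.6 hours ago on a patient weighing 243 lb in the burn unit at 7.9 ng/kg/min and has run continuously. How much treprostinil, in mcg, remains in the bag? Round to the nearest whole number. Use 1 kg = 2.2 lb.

Weight = 243 lb ÷ 2.2 lb/kg = 110.4545 kg
Dose = 7.9 ng/kg/min × 110.4545 kg = 872.5909 ng/min
872.5909 ng/min × 60 min/hr = 52355.45 ng/hr
Concentration = 1096 mcg ÷ 86 mL = 12.74419 mcg/mL = 12744.19 ng/mL
Rate = 52355.45 ng/hr ÷ 12744.19 ng/mL = 4.108183 mL/hr
Volume infused = 4.108183 mL/hr × 8.6 hr = 35.33038 mL
Volume remaining = 86 − 35.33038 = 50.66962 mL
Drug remaining = 50.66962 mL × 12744.19 ng/mL = 645743.1 ng = 645.7431 mcg

646 mcg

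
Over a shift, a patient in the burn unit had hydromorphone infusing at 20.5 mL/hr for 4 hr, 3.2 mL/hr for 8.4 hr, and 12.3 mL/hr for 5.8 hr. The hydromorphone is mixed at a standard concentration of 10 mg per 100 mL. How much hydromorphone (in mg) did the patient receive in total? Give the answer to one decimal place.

Concentration = 10 mg ÷ 100 mL = 0.1 mg/mL
Stage 1: 20.5 mL/hr × 4 hr = 82 mL → 82 mL × 0.1 mg/mL = 8.2 mg
Stage 2: 3.2 mL/hr × 8.4 hr = 26.88 mL → 26.88 mL × 0.1 mg/mL = 2.688 mg
Stage 3: 12.3 mL/hr × 5.8 hr = 71.34 mL → 71.34 mL × 0.1 mg/mL = 7.134 mg
Total = 8.2 + 2.688 + 7.134 = 18.022 mg

18.0 mg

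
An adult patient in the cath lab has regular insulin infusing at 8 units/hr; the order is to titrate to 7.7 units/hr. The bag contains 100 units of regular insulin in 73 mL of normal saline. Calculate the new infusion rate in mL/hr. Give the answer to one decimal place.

5.6 mL/hr

Concentration = 100 units ÷ 73 mL = 1.369863 units/mL
Rate = 7.7 units/hr ÷ 1.369863 units/mL = 5.621 mL/hr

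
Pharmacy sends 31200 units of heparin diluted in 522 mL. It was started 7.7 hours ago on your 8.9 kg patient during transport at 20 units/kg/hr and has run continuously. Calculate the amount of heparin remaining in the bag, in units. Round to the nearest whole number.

29829 units

Dose = 20 units/kg/hr × 8.9 kg = 178 units/hr
Concentration = 31200 units ÷ 522 mL = 59.77011 units/mL
Rate = 178 units/hr ÷ 59.77011 units/mL = 2.978077 mL/hr
Volume infused = 2.978077 mL/hr × 7.7 hr = 22.93119 mL
Volume remaining = 522 − 22.93119 = 499.0688 mL
Drug remaining = 499.0688 mL × 59.77011 units/mL = 29829.4 units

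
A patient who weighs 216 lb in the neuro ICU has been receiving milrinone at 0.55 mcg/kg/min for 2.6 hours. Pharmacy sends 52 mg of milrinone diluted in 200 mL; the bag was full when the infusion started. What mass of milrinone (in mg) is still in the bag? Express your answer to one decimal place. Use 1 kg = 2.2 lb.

43.6 mg

Weight = 216 lb ÷ 2.2 lb/kg = 98.18182 kg
Dose = 0.55 mcg/kg/min × 98.18182 kg = 54 mcg/min
54 mcg/min × 60 min/hr = 3240 mcg/hr
Concentration = 52 mg ÷ 200 mL = 0.26 mg/mL = 260 mcg/mL
Rate = 3240 mcg/hr ÷ 260 mcg/mL = 12.46154 mL/hr
Volume infused = 12.46154 mL/hr × 2.6 hr = 32.4 mL
Volume remaining = 200 − 32.4 = 167.6 mL
Drug remaining = 167.6 mL × 260 mcg/mL = 43576 mcg = 43.576 mg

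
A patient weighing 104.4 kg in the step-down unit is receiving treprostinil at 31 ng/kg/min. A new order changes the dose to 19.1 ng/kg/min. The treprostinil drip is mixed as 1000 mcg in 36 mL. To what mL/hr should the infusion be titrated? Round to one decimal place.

Dose = 19.1 ng/kg/min × 104.4 kg = 1994.04 ng/min
1994.04 ng/min × 60 min/hr = 119642.4 ng/hr
Concentration = 1000 mcg ÷ 36 mL = 27.77778 mcg/mL = 27777.78 ng/mL
Rate = 119642.4 ng/hr ÷ 27777.78 ng/mL = 4.307126 mL/hr

4.3 mL/hr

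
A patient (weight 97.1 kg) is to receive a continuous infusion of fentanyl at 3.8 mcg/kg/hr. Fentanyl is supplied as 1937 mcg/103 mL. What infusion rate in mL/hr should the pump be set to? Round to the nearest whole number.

Dose = 3.8 mcg/kg/hr × 97.1 kg = 368.98 mcg/hr
Concentration = 1937 mcg ÷ 103 mL = 18.80583 mcg/mL
Rate = 368.98 mcg/hr ÷ 18.80583 mcg/mL = 19.62052 mL/hr

20 mL/hr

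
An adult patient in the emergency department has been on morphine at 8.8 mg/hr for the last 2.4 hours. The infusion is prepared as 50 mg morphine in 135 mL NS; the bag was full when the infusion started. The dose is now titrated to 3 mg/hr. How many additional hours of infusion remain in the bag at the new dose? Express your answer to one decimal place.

Initial rate:
Concentration = 50 mg ÷ 135 mL = 0.3703704 mg/mL
Rate = 8.8 mg/hr ÷ 0.3703704 mg/mL = 23.76 mL/hr
Volume infused so far = 23.76 mL/hr × 2.4 hr = 57.024 mL
Volume remaining = 135 − 57.024 = 77.976 mL
New rate:
Rate = 3 mg/hr ÷ 0.3703704 mg/mL = 8.1 mL/hr
Time remaining = 77.976 mL ÷ 8.1 mL/hr = 9.626667 hr

9.6 hours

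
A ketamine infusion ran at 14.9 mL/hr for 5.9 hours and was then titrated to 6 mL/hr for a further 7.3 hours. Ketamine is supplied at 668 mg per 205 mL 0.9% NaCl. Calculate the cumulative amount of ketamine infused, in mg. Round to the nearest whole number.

429 mg

Concentration = 668 mg ÷ 205 mL = 3.258537 mg/mL
Stage 1: 14.9 mL/hr × 5.9 hr = 87.91 mL → 87.91 mL × 3.258537 mg/mL = 286.458 mg
Stage 2: 6 mL/hr × 7.3 hr = 43.8 mL → 43.8 mL × 3.258537 mg/mL = 142.7239 mg
Total = 286.458 + 142.7239 = 429.1819 mg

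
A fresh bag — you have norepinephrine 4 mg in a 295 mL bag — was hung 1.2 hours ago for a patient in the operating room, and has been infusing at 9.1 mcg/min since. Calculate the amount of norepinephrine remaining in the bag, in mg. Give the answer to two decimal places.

3.34 mg

9.1 mcg/min × 60 min/hr = 546 mcg/hr
Concentration = 4 mg ÷ 295 mL = 0.01355932 mg/mL = 13.55932 mcg/mL
Rate = 546 mcg/hr ÷ 13.55932 mcg/mL = 40.2675 mL/hr
Volume infused = 40.2675 mL/hr × 1.2 hr = 48.321 mL
Volume remaining = 295 − 48.321 = 246.679 mL
Drug remaining = 246.679 mL × 13.55932 mcg/mL = 3344.8 mcg = 3.3448 mg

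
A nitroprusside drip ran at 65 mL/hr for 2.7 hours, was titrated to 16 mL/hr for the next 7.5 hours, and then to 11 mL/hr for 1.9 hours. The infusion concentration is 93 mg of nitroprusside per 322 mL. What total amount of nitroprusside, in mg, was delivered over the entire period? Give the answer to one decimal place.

Concentration = 93 mg ÷ 322 mL = 0.2888199 mg/mL
Stage 1: 65 mL/hr × 2.7 hr = 175.5 mL → 175.5 mL × 0.2888199 mg/mL = 50.68789 mg
Stage 2: 16 mL/hr × 7.5 hr = 120 mL → 120 mL × 0.2888199 mg/mL = 34.65839 mg
Stage 3: 11 mL/hr × 1.9 hr = 20.9 mL → 20.9 mL × 0.2888199 mg/mL = 6.036335 mg
Total = 50.68789 + 34.65839 + 6.036335 = 91.38261 mg

91.4 mg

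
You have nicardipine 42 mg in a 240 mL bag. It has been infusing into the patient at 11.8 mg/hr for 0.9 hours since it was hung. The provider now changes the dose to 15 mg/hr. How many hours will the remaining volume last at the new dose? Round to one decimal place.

Initial rate:
Concentration = 42 mg ÷ 240 mL = 0.175 mg/mL
Rate = 11.8 mg/hr ÷ 0.175 mg/mL = 67.42857 mL/hr
Volume infused so far = 67.42857 mL/hr × 0.9 hr = 60.68571 mL
Volume remaining = 240 − 60.68571 = 179.3143 mL
New rate:
Rate = 15 mg/hr ÷ 0.175 mg/mL = 85.71429 mL/hr
Time remaining = 179.3143 mL ÷ 85.71429 mL/hr = 2.092 hr

2.1 hours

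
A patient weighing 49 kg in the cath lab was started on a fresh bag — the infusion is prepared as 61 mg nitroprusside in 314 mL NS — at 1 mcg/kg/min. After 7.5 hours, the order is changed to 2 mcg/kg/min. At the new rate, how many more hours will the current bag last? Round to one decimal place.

Initial rate:
Dose = 1 mcg/kg/min × 49 kg = 49 mcg/min
49 mcg/min × 60 min/hr = 2940 mcg/hr
Concentration = 61 mg ÷ 314 mL = 0.1942675 mg/mL = 194.2675 mcg/mL
Rate = 2940 mcg/hr ÷ 194.2675 mcg/mL = 15.13377 mL/hr
Volume infused so far = 15.13377 mL/hr × 7.5 hr = 113.5033 mL
Volume remaining = 314 − 113.5033 = 200.4967 mL
New rate:
Dose = 2 mcg/kg/min × 49 kg = 98 mcg/min
98 mcg/min × 60 min/hr = 5880 mcg/hr
Rate = 5880 mcg/hr ÷ 194.2675 mcg/mL = 30.26754 mL/hr
Time remaining = 200.4967 mL ÷ 30.26754 mL/hr = 6.62415 hr

6.6 hours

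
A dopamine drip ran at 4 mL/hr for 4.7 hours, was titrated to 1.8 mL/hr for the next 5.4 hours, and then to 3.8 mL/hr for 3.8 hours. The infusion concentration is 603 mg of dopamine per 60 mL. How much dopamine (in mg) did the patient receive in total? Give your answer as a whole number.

432 mg

Concentration = 603 mg ÷ 60 mL = 10.05 mg/mL
Stage 1: 4 mL/hr × 4.7 hr = 18.8 mL → 18.8 mL × 10.05 mg/mL = 188.94 mg
Stage 2: 1.8 mL/hr × 5.4 hr = 9.72 mL → 9.72 mL × 10.05 mg/mL = 97.686 mg
Stage 3: 3.8 mL/hr × 3.8 hr = 14.44 mL → 14.44 mL × 10.05 mg/mL = 145.122 mg
Total = 188.94 + 97.686 + 145.122 = 431.748 mg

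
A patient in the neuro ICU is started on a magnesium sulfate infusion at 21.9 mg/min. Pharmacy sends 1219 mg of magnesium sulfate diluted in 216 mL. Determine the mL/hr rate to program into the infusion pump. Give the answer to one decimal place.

21.9 mg/min × 60 min/hr = 1314 mg/hr
Concentration = 1219 mg ÷ 216 mL = 5.643519 mg/mL
Rate = 1314 mg/hr ÷ 5.643519 mg/mL = 232.8335 mL/hr

232.8 mL/hr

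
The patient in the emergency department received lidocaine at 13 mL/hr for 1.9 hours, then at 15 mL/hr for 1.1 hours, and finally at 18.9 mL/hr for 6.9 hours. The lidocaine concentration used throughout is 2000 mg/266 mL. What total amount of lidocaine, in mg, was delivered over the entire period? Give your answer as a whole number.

1290 mg

Concentration = 2000 mg ÷ 266 mL = 7.518797 mg/mL
Stage 1: 13 mL/hr × 1.9 hr = 24.7 mL → 24.7 mL × 7.518797 mg/mL = 185.7143 mg
Stage 2: 15 mL/hr × 1.1 hr = 16.5 mL → 16.5 mL × 7.518797 mg/mL = 124.0602 mg
Stage 3: 18.9 mL/hr × 6.9 hr = 130.41 mL → 130.41 mL × 7.518797 mg/mL = 980.5263 mg
Total = 185.7143 + 124.0602 + 980.5263 = 1290.301 mg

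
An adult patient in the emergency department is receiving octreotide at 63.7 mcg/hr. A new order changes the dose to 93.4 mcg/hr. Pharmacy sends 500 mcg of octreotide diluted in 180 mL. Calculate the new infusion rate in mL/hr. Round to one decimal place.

33.6 mL/hr

Concentration = 500 mcg ÷ 180 mL = 2.777778 mcg/mL
Rate = 93.4 mcg/hr ÷ 2.777778 mcg/mL = 33.624 mL/hr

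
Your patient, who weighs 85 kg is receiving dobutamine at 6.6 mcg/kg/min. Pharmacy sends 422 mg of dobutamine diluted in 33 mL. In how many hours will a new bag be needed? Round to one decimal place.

12.5 hours

Dose = 6.6 mcg/kg/min × 85 kg = 561 mcg/min
561 mcg/min × 60 min/hr = 33660 mcg/hr
Concentration = 422 mg ÷ 33 mL = 12.78788 mg/mL = 12787.88 mcg/mL
Rate = 33660 mcg/hr ÷ 12787.88 mcg/mL = 2.63218 mL/hr
Duration = 33 mL ÷ 2.63218 mL/hr = 12.53714 hr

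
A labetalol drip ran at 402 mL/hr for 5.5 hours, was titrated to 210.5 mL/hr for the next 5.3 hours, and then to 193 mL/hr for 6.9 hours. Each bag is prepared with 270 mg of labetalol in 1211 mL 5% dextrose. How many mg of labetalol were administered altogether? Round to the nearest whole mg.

1039 mg

Concentration = 270 mg ÷ 1211 mL = 0.2229562 mg/mL
Stage 1: 402 mL/hr × 5.5 hr = 2211 mL → 2211 mL × 0.2229562 mg/mL = 492.9562 mg
Stage 2: 210.5 mL/hr × 5.3 hr = 1115.65 mL → 1115.65 mL × 0.2229562 mg/mL = 248.7411 mg
Stage 3: 193 mL/hr × 6.9 hr = 1331.7 mL → 1331.7 mL × 0.2229562 mg/mL = 296.9108 mg
Total = 492.9562 + 248.7411 + 296.9108 = 1038.608 mg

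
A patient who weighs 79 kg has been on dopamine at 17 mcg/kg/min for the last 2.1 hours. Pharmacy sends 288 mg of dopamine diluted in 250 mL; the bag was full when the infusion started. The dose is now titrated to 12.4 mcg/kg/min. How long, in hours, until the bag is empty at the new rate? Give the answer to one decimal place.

Initial rate:
Dose = 17 mcg/kg/min × 79 kg = 1343 mcg/min
1343 mcg/min × 60 min/hr = 80580 mcg/hr
Concentration = 288 mg ÷ 250 mL = 1.152 mg/mL = 1152 mcg/mL
Rate = 80580 mcg/hr ÷ 1152 mcg/mL = 69.94792 mL/hr
Volume infused so far = 69.94792 mL/hr × 2.1 hr = 146.8906 mL
Volume remaining = 250 − 146.8906 = 103.1094 mL
New rate:
Dose = 12.4 mcg/kg/min × 79 kg = 979.6 mcg/min
979.6 mcg/min × 60 min/hr = 58776 mcg/hr
Rate = 58776 mcg/hr ÷ 1152 mcg/mL = 51.02083 mL/hr
Time remaining = 103.1094 mL ÷ 51.02083 mL/hr = 2.020927 hr

2.0 hours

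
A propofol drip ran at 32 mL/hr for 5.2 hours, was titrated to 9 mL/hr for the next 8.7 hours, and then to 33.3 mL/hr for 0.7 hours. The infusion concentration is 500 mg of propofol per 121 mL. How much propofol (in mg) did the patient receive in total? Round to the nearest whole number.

Concentration = 500 mg ÷ 121 mL = 4.132231 mg/mL
Stage 1: 32 mL/hr × 5.2 hr = 166.4 mL → 166.4 mL × 4.132231 mg/mL = 687.6033 mg
Stage 2: 9 mL/hr × 8.7 hr = 78.3 mL → 78.3 mL × 4.132231 mg/mL = 323.5537 mg
Stage 3: 33.3 mL/hr × 0.7 hr = 23.31 mL → 23.31 mL × 4.132231 mg/mL = 96.32231 mg
Total = 687.6033 + 323.5537 + 96.32231 = 1107.479 mg

1107 mg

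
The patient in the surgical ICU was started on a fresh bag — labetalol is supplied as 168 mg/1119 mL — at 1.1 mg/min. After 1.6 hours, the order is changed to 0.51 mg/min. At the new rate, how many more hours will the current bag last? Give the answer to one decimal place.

Initial rate:
1.1 mg/min × 60 min/hr = 66 mg/hr
Concentration = 168 mg ÷ 1119 mL = 0.150134 mg/mL
Rate = 66 mg/hr ÷ 0.150134 mg/mL = 439.6071 mL/hr
Volume infused so far = 439.6071 mL/hr × 1.6 hr = 703.3714 mL
Volume remaining = 1119 − 703.3714 = 415.6286 mL
New rate:
0.51 mg/min × 60 min/hr = 30.6 mg/hr
Rate = 30.6 mg/hr ÷ 0.150134 mg/mL = 203.8179 mL/hr
Time remaining = 415.6286 mL ÷ 203.8179 mL/hr = 2.039216 hr

2.0 hours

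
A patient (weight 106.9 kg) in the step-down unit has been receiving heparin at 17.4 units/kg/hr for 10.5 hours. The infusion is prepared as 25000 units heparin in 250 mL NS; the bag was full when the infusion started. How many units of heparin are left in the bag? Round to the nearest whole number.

5469 units

Dose = 17.4 units/kg/hr × 106.9 kg = 1860.06 units/hr
Concentration = 25000 units ÷ 250 mL = 100 units/mL
Rate = 1860.06 units/hr ÷ 100 units/mL = 18.6006 mL/hr
Volume infused = 18.6006 mL/hr × 10.5 hr = 195.3063 mL
Volume remaining = 250 − 195.3063 = 54.6937 mL
Drug remaining = 54.6937 mL × 100 units/mL = 5469.37 units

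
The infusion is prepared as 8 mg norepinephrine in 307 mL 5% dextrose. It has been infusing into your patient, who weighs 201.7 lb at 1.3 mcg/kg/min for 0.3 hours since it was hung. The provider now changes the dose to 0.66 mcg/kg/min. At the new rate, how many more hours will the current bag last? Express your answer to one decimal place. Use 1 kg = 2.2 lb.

Initial rate:
Weight = 201.7 lb ÷ 2.2 lb/kg = 91.68182 kg
Dose = 1.3 mcg/kg/min × 91.68182 kg = 119.1864 mcg/min
119.1864 mcg/min × 60 min/hr = 7151.182 mcg/hr
Concentration = 8 mg ÷ 307 mL = 0.02605863 mg/mL = 26.05863 mcg/mL
Rate = 7151.182 mcg/hr ÷ 26.05863 mcg/mL = 274.4266 mL/hr
Volume infused so far = 274.4266 mL/hr × 0.3 hr = 82.32798 mL
Volume remaining = 307 − 82.32798 = 224.672 mL
New rate:
Dose = 0.66 mcg/kg/min × 91.68182 kg = 60.51 mcg/min
60.51 mcg/min × 60 min/hr = 3630.6 mcg/hr
Rate = 3630.6 mcg/hr ÷ 26.05863 mcg/mL = 139.3243 mL/hr
Time remaining = 224.672 mL ÷ 139.3243 mL/hr = 1.612583 hr

1.6 hours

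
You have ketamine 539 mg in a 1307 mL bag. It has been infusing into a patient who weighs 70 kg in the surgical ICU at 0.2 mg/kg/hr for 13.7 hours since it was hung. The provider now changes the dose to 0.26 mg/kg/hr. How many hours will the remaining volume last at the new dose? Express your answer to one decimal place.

19.1 hours

Initial rate:
Dose = 0.2 mg/kg/hr × 70 kg = 14 mg/hr
Concentration = 539 mg ÷ 1307 mL = 0.4123948 mg/mL
Rate = 14 mg/hr ÷ 0.4123948 mg/mL = 33.94805 mL/hr
Volume infused so far = 33.94805 mL/hr × 13.7 hr = 465.0883 mL
Volume remaining = 1307 − 465.0883 = 841.9117 mL
New rate:
Dose = 0.26 mg/kg/hr × 70 kg = 18.2 mg/hr
Rate = 18.2 mg/hr ÷ 0.4123948 mg/mL = 44.13247 mL/hr
Time remaining = 841.9117 mL ÷ 44.13247 mL/hr = 19.07692 hr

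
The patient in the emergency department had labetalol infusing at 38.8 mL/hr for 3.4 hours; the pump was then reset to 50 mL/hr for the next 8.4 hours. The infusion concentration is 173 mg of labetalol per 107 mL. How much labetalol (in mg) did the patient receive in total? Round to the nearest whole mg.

892 mg

Concentration = 173 mg ÷ 107 mL = 1.616822 mg/mL
Stage 1: 38.8 mL/hr × 3.4 hr = 131.92 mL → 131.92 mL × 1.616822 mg/mL = 213.2912 mg
Stage 2: 50 mL/hr × 8.4 hr = 420 mL → 420 mL × 1.616822 mg/mL = 679.0654 mg
Total = 213.2912 + 679.0654 = 892.3566 mg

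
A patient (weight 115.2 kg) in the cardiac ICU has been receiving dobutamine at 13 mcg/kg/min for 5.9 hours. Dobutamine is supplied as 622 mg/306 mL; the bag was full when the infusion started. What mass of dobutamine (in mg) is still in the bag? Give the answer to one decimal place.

91.8 mg

Dose = 13 mcg/kg/min × 115.2 kg = 1497.6 mcg/min
1497.6 mcg/min × 60 min/hr = 89856 mcg/hr
Concentration = 622 mg ÷ 306 mL = 2.03268 mg/mL = 2032.68 mcg/mL
Rate = 89856 mcg/hr ÷ 2032.68 mcg/mL = 44.20568 mL/hr
Volume infused = 44.20568 mL/hr × 5.9 hr = 260.8135 mL
Volume remaining = 306 − 260.8135 = 45.18646 mL
Drug remaining = 45.18646 mL × 2032.68 mcg/mL = 91849.6 mcg = 91.8496 mg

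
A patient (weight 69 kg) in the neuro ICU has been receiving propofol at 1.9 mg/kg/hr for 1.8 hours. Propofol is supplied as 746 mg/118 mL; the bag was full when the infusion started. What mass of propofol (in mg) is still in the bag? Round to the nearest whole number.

510 mg

Dose = 1.9 mg/kg/hr × 69 kg = 131.1 mg/hr
Concentration = 746 mg ÷ 118 mL = 6.322034 mg/mL
Rate = 131.1 mg/hr ÷ 6.322034 mg/mL = 20.737 mL/hr
Volume infused = 20.737 mL/hr × 1.8 hr = 37.3266 mL
Volume remaining = 118 − 37.3266 = 80.6734 mL
Drug remaining = 80.6734 mL × 6.322034 mg/mL = 510.02 mg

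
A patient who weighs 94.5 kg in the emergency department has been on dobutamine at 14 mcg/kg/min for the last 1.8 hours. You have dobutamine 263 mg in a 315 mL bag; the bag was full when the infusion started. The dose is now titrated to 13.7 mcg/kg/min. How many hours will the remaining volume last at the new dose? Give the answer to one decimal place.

1.5 hours

Initial rate:
Dose = 14 mcg/kg/min × 94.5 kg = 1323 mcg/min
1323 mcg/min × 60 min/hr = 79380 mcg/hr
Concentration = 263 mg ÷ 315 mL = 0.8349206 mg/mL = 834.9206 mcg/mL
Rate = 79380 mcg/hr ÷ 834.9206 mcg/mL = 95.0749 mL/hr
Volume infused so far = 95.0749 mL/hr × 1.8 hr = 171.1348 mL
Volume remaining = 315 − 171.1348 = 143.8652 mL
New rate:
Dose = 13.7 mcg/kg/min × 94.5 kg = 1294.65 mcg/min
1294.65 mcg/min × 60 min/hr = 77679 mcg/hr
Rate = 77679 mcg/hr ÷ 834.9206 mcg/mL = 93.03759 mL/hr
Time remaining = 143.8652 mL ÷ 93.03759 mL/hr = 1.546312 hr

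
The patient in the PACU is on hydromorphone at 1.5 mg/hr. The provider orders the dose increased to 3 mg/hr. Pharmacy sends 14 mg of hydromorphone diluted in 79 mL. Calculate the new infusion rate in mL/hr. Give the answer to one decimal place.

16.9 mL/hr

Concentration = 14 mg ÷ 79 mL = 0.1772152 mg/mL
Rate = 3 mg/hr ÷ 0.1772152 mg/mL = 16.92857 mL/hr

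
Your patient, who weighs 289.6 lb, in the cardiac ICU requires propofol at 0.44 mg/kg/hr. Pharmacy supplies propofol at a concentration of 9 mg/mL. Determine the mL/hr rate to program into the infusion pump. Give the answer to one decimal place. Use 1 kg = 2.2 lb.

Weight = 289.6 lb ÷ 2.2 lb/kg = 131.6364 kg
Dose = 0.44 mg/kg/hr × 131.6364 kg = 57.92 mg/hr
Rate = 57.92 mg/hr ÷ 9 mg/mL = 6.435556 mL/hr

6.4 mL/hr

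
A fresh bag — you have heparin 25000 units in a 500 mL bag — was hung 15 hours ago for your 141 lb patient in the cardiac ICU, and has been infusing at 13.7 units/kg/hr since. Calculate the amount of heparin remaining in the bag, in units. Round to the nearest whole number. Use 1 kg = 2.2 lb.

11829 units

Weight = 141 lb ÷ 2.2 lb/kg = 64.09091 kg
Dose = 13.7 units/kg/hr × 64.09091 kg = 878.0455 units/hr
Concentration = 25000 units ÷ 500 mL = 50 units/mL
Rate = 878.0455 units/hr ÷ 50 units/mL = 17.56091 mL/hr
Volume infused = 17.56091 mL/hr × 15 hr = 263.4136 mL
Volume remaining = 500 − 263.4136 = 236.5864 mL
Drug remaining = 236.5864 mL × 50 units/mL = 11829.32 units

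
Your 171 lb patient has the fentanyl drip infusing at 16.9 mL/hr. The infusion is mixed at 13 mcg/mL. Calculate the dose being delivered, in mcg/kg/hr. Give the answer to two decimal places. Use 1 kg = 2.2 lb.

Weight = 171 lb ÷ 2.2 lb/kg = 77.72727 kg
Drug rate = 16.9 mL/hr × 13 mcg/mL = 219.7 mcg/hr
219.7 mcg/hr ÷ 77.72727 kg = 2.82655 mcg/kg/hr

2.83 mcg/kg/hr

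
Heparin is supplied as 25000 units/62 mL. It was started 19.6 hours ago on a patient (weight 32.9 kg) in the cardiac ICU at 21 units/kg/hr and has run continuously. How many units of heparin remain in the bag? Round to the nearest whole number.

Dose = 21 units/kg/hr × 32.9 kg = 690.9 units/hr
Concentration = 25000 units ÷ 62 mL = 403.2258 units/mL
Rate = 690.9 units/hr ÷ 403.2258 units/mL = 1.713432 mL/hr
Volume infused = 1.713432 mL/hr × 19.6 hr = 33.58327 mL
Volume remaining = 62 − 33.58327 = 28.41673 mL
Drug remaining = 28.41673 mL × 403.2258 units/mL = 11458.36 units

11458 units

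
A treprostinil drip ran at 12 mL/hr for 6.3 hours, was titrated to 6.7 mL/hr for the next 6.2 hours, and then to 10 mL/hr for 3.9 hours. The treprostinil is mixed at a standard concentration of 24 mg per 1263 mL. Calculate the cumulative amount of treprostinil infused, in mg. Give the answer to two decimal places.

Concentration = 24 mg ÷ 1263 mL = 0.01900238 mg/mL
Stage 1: 12 mL/hr × 6.3 hr = 75.6 mL → 75.6 mL × 0.01900238 mg/mL = 1.43658 mg
Stage 2: 6.7 mL/hr × 6.2 hr = 41.54 mL → 41.54 mL × 0.01900238 mg/mL = 0.7893587 mg
Stage 3: 10 mL/hr × 3.9 hr = 39 mL → 39 mL × 0.01900238 mg/mL = 0.7410926 mg
Total = 1.43658 + 0.7893587 + 0.7410926 = 2.967031 mg

2.97 mg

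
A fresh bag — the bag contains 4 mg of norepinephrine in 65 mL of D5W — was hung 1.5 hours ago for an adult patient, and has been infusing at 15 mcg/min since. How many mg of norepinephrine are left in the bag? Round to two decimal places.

2.65 mg

15 mcg/min × 60 min/hr = 900 mcg/hr
Concentration = 4 mg ÷ 65 mL = 0.06153846 mg/mL = 61.53846 mcg/mL
Rate = 900 mcg/hr ÷ 61.53846 mcg/mL = 14.625 mL/hr
Volume infused = 14.625 mL/hr × 1.5 hr = 21.9375 mL
Volume remaining = 65 − 21.9375 = 43.0625 mL
Drug remaining = 43.0625 mL × 61.53846 mcg/mL = 2650 mcg = 2.65 mg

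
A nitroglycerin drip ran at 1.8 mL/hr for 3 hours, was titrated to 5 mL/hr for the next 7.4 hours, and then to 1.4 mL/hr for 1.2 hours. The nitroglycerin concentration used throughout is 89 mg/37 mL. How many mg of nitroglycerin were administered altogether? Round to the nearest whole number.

Concentration = 89 mg ÷ 37 mL = 2.405405 mg/mL
Stage 1: 1.8 mL/hr × 3 hr = 5.4 mL → 5.4 mL × 2.405405 mg/mL = 12.98919 mg
Stage 2: 5 mL/hr × 7.4 hr = 37 mL → 37 mL × 2.405405 mg/mL = 89 mg
Stage 3: 1.4 mL/hr × 1.2 hr = 1.68 mL → 1.68 mL × 2.405405 mg/mL = 4.041081 mg
Total = 12.98919 + 89 + 4.041081 = 106.0303 mg

106 mg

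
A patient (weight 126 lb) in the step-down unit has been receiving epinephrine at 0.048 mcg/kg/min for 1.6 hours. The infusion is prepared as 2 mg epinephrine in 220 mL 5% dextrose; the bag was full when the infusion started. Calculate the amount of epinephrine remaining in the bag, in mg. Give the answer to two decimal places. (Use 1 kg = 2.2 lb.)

1.74 mg

Weight = 126 lb ÷ 2.2 lb/kg = 57.27273 kg
Dose = 0.048 mcg/kg/min × 57.27273 kg = 2.749091 mcg/min
2.749091 mcg/min × 60 min/hr = 164.9455 mcg/hr
Concentration = 2 mg ÷ 220 mL = 0.009090909 mg/mL = 9.090909 mcg/mL
Rate = 164.9455 mcg/hr ÷ 9.090909 mcg/mL = 18.144 mL/hr
Volume infused = 18.144 mL/hr × 1.6 hr = 29.0304 mL
Volume remaining = 220 − 29.0304 = 190.9696 mL
Drug remaining = 190.9696 mL × 9.090909 mcg/mL = 1736.087 mcg = 1.736087 mg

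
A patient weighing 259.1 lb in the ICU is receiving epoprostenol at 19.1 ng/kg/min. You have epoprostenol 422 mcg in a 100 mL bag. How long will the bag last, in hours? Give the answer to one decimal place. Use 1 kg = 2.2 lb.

Weight = 259.1 lb ÷ 2.2 lb/kg = 117.7727 kg
Dose = 19.1 ng/kg/min × 117.7727 kg = 2249.459 ng/min
2249.459 ng/min × 60 min/hr = 134967.5 ng/hr
Concentration = 422 mcg ÷ 100 mL = 4.22 mcg/mL = 4220 ng/mL
Rate = 134967.5 ng/hr ÷ 4220 ng/mL = 31.98283 mL/hr
Duration = 100 mL ÷ 31.98283 mL/hr = 3.126678 hr

3.1 hours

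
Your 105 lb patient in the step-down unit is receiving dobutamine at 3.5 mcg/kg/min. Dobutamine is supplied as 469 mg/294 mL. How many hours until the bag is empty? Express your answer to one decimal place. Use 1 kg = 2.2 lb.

Weight = 105 lb ÷ 2.2 lb/kg = 47.72727 kg
Dose = 3.5 mcg/kg/min × 47.72727 kg = 167.0455 mcg/min
167.0455 mcg/min × 60 min/hr = 10022.73 mcg/hr
Concentration = 469 mg ÷ 294 mL = 1.595238 mg/mL = 1595.238 mcg/mL
Rate = 10022.73 mcg/hr ÷ 1595.238 mcg/mL = 6.282904 mL/hr
Duration = 294 mL ÷ 6.282904 mL/hr = 46.79365 hr

46.8 hours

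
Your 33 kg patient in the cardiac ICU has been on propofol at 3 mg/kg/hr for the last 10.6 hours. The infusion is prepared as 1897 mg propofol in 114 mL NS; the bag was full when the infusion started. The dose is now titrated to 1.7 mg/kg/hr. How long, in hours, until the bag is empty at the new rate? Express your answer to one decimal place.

15.1 hours

Initial rate:
Dose = 3 mg/kg/hr × 33 kg = 99 mg/hr
Concentration = 1897 mg ÷ 114 mL = 16.64035 mg/mL
Rate = 99 mg/hr ÷ 16.64035 mg/mL = 5.949394 mL/hr
Volume infused so far = 5.949394 mL/hr × 10.6 hr = 63.06357 mL
Volume remaining = 114 − 63.06357 = 50.93643 mL
New rate:
Dose = 1.7 mg/kg/hr × 33 kg = 56.1 mg/hr
Rate = 56.1 mg/hr ÷ 16.64035 mg/mL = 3.371323 mL/hr
Time remaining = 50.93643 mL ÷ 3.371323 mL/hr = 15.10873 hr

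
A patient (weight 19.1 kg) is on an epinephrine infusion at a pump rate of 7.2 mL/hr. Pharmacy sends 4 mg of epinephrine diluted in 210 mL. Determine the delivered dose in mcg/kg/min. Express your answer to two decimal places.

0.12 mcg/kg/min

Concentration = 4 mg ÷ 210 mL = 0.01904762 mg/mL = 19.04762 mcg/mL
Drug rate = 7.2 mL/hr × 19.04762 mcg/mL = 137.1429 mcg/hr
137.1429 mcg/hr ÷ 60 min/hr = 2.285714 mcg/min
2.285714 mcg/min ÷ 19.1 kg = 0.1196709 mcg/kg/min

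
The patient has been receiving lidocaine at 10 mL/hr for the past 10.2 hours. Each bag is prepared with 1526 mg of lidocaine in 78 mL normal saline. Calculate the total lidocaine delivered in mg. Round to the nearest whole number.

Concentration = 1526 mg ÷ 78 mL = 19.5641 mg/mL
Drug rate = 10 mL/hr × 19.5641 mg/mL = 195.641 mg/hr
Total = 195.641 mg/hr × 10.2 hr = 1995.538 mg

1996 mg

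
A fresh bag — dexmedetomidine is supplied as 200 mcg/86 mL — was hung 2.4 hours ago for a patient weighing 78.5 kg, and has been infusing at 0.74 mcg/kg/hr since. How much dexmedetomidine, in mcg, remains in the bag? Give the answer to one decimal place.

Dose = 0.74 mcg/kg/hr × 78.5 kg = 58.09 mcg/hr
Concentration = 200 mcg ÷ 86 mL = 2.325581 mcg/mL
Rate = 58.09 mcg/hr ÷ 2.325581 mcg/mL = 24.9787 mL/hr
Volume infused = 24.9787 mL/hr × 2.4 hr = 59.94888 mL
Volume remaining = 86 − 59.94888 = 26.05112 mL
Drug remaining = 26.05112 mL × 2.325581 mcg/mL = 60.584 mcg

60.6 mcg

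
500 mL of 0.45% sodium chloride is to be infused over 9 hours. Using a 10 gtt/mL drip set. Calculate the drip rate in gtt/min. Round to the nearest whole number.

500 mL ÷ (9 hr × 60 = 540 min) = 0.9259259 mL/min
0.9259259 mL/min × 10 gtt/mL = 9.259259 gtt/min

9 gtt/min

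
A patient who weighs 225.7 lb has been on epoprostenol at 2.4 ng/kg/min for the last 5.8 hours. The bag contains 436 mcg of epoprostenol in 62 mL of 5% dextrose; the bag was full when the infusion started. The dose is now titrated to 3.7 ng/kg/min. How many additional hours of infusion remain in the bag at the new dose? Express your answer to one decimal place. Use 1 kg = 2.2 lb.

Initial rate:
Weight = 225.7 lb ÷ 2.2 lb/kg = 102.5909 kg
Dose = 2.4 ng/kg/min × 102.5909 kg = 246.2182 ng/min
246.2182 ng/min × 60 min/hr = 14773.09 ng/hr
Concentration = 436 mcg ÷ 62 mL = 7.032258 mcg/mL = 7032.258 ng/mL
Rate = 14773.09 ng/hr ÷ 7032.258 ng/mL = 2.100761 mL/hr
Volume infused so far = 2.100761 mL/hr × 5.8 hr = 12.18441 mL
Volume remaining = 62 − 12.18441 = 49.81559 mL
New rate:
Dose = 3.7 ng/kg/min × 102.5909 kg = 379.5864 ng/min
379.5864 ng/min × 60 min/hr = 22775.18 ng/hr
Rate = 22775.18 ng/hr ÷ 7032.258 ng/mL = 3.238673 mL/hr
Time remaining = 49.81559 mL ÷ 3.238673 mL/hr = 15.38148 hr

15.4 hours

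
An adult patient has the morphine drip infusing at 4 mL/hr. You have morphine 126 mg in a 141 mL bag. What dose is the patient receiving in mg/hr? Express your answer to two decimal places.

3.57 mg/hr

Concentration = 126 mg ÷ 141 mL = 0.893617 mg/mL
Drug rate = 4 mL/hr × 0.893617 mg/mL = 3.574468 mg/hr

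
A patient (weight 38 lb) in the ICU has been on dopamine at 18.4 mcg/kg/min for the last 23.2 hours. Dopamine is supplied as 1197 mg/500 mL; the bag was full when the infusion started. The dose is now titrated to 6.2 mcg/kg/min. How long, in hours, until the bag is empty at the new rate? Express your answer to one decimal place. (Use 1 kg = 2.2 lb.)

117.4 hours

Initial rate:
Weight = 38 lb ÷ 2.2 lb/kg = 17.27273 kg
Dose = 18.4 mcg/kg/min × 17.27273 kg = 317.8182 mcg/min
317.8182 mcg/min × 60 min/hr = 19069.09 mcg/hr
Concentration = 1197 mg ÷ 500 mL = 2.394 mg/mL = 2394 mcg/mL
Rate = 19069.09 mcg/hr ÷ 2394 mcg/mL = 7.965368 mL/hr
Volume infused so far = 7.965368 mL/hr × 23.2 hr = 184.7965 mL
Volume remaining = 500 − 184.7965 = 315.2035 mL
New rate:
Dose = 6.2 mcg/kg/min × 17.27273 kg = 107.0909 mcg/min
107.0909 mcg/min × 60 min/hr = 6425.455 mcg/hr
Rate = 6425.455 mcg/hr ÷ 2394 mcg/mL = 2.683983 mL/hr
Time remaining = 315.2035 mL ÷ 2.683983 mL/hr = 117.4387 hr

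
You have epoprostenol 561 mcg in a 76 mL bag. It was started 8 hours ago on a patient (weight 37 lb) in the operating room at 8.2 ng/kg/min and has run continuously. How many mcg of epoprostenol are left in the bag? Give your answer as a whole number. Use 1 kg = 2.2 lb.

Weight = 37 lb ÷ 2.2 lb/kg = 16.81818 kg
Dose = 8.2 ng/kg/min × 16.81818 kg = 137.9091 ng/min
137.9091 ng/min × 60 min/hr = 8274.545 ng/hr
Concentration = 561 mcg ÷ 76 mL = 7.381579 mcg/mL = 7381.579 ng/mL
Rate = 8274.545 ng/hr ÷ 7381.579 ng/mL = 1.120972 mL/hr
Volume infused = 1.120972 mL/hr × 8 hr = 8.967778 mL
Volume remaining = 76 − 8.967778 = 67.03222 mL
Drug remaining = 67.03222 mL × 7381.579 ng/mL = 494803.6 ng = 494.8036 mcg

495 mcg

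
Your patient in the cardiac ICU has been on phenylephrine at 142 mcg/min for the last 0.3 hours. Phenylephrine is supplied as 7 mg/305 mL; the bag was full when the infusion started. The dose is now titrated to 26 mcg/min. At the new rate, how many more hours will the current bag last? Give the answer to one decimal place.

Initial rate:
142 mcg/min × 60 min/hr = 8520 mcg/hr
Concentration = 7 mg ÷ 305 mL = 0.02295082 mg/mL = 22.95082 mcg/mL
Rate = 8520 mcg/hr ÷ 22.95082 mcg/mL = 371.2286 mL/hr
Volume infused so far = 371.2286 mL/hr × 0.3 hr = 111.3686 mL
Volume remaining = 305 − 111.3686 = 193.6314 mL
New rate:
26 mcg/min × 60 min/hr = 1560 mcg/hr
Rate = 1560 mcg/hr ÷ 22.95082 mcg/mL = 67.97143 mL/hr
Time remaining = 193.6314 mL ÷ 67.97143 mL/hr = 2.848718 hr

2.8 hours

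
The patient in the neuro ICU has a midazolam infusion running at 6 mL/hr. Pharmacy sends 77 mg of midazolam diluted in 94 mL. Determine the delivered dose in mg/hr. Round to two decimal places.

Concentration = 77 mg ÷ 94 mL = 0.8191489 mg/mL
Drug rate = 6 mL/hr × 0.8191489 mg/mL = 4.914894 mg/hr

4.91 mg/hr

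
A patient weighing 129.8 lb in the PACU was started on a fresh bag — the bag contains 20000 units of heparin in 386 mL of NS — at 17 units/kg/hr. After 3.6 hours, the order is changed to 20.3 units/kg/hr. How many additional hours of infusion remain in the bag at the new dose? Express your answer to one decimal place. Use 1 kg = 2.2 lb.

Initial rate:
Weight = 129.8 lb ÷ 2.2 lb/kg = 59 kg
Dose = 17 units/kg/hr × 59 kg = 1003 units/hr
Concentration = 20000 units ÷ 386 mL = 51.81347 units/mL
Rate = 1003 units/hr ÷ 51.81347 units/mL = 19.3579 mL/hr
Volume infused so far = 19.3579 mL/hr × 3.6 hr = 69.68844 mL
Volume remaining = 386 − 69.68844 = 316.3116 mL
New rate:
Dose = 20.3 units/kg/hr × 59 kg = 1197.7 units/hr
Rate = 1197.7 units/hr ÷ 51.81347 units/mL = 23.11561 mL/hr
Time remaining = 316.3116 mL ÷ 23.11561 mL/hr = 13.68389 hr

13.7 hours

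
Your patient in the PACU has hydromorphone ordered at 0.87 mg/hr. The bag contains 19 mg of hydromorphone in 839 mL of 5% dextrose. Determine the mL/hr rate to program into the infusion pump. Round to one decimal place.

Concentration = 19 mg ÷ 839 mL = 0.02264601 mg/mL
Rate = 0.87 mg/hr ÷ 0.02264601 mg/mL = 38.41737 mL/hr

38.4 mL/hr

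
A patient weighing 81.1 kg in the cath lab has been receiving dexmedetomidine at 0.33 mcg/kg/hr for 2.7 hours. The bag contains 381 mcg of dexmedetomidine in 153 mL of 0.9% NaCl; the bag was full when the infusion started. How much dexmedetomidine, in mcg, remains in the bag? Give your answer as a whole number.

Dose = 0.33 mcg/kg/hr × 81.1 kg = 26.763 mcg/hr
Concentration = 381 mcg ÷ 153 mL = 2.490196 mcg/mL
Rate = 26.763 mcg/hr ÷ 2.490196 mcg/mL = 10.74735 mL/hr
Volume infused = 10.74735 mL/hr × 2.7 hr = 29.01784 mL
Volume remaining = 153 − 29.01784 = 123.9822 mL
Drug remaining = 123.9822 mL × 2.490196 mcg/mL = 308.7399 mcg

309 mcg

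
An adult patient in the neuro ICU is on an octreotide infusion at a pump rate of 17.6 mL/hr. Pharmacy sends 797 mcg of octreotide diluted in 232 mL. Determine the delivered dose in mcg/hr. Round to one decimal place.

60.5 mcg/hr

Concentration = 797 mcg ÷ 232 mL = 3.435345 mcg/mL
Drug rate = 17.6 mL/hr × 3.435345 mcg/mL = 60.46207 mcg/hr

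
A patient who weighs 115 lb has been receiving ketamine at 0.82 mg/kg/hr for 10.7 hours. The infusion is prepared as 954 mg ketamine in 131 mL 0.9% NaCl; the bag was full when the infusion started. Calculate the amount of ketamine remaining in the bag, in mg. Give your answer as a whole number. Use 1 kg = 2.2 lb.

Weight = 115 lb ÷ 2.2 lb/kg = 52.27273 kg
Dose = 0.82 mg/kg/hr × 52.27273 kg = 42.86364 mg/hr
Concentration = 954 mg ÷ 131 mL = 7.282443 mg/mL
Rate = 42.86364 mg/hr ÷ 7.282443 mg/mL = 5.885887 mL/hr
Volume infused = 5.885887 mL/hr × 10.7 hr = 62.97899 mL
Volume remaining = 131 − 62.97899 = 68.02101 mL
Drug remaining = 68.02101 mL × 7.282443 mg/mL = 495.3591 mg

495 mg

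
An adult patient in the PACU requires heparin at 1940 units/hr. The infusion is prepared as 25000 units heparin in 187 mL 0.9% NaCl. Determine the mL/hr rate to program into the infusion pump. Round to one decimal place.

Concentration = 25000 units ÷ 187 mL = 133.6898 units/mL
Rate = 1940 units/hr ÷ 133.6898 units/mL = 14.5112 mL/hr

14.5 mL/hr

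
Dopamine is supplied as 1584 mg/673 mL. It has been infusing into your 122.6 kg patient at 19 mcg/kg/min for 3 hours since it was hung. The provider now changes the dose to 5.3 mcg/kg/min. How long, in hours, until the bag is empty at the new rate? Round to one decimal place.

29.9 hours

Initial rate:
Dose = 19 mcg/kg/min × 122.6 kg = 2329.4 mcg/min
2329.4 mcg/min × 60 min/hr = 139764 mcg/hr
Concentration = 1584 mg ÷ 673 mL = 2.35364 mg/mL = 2353.64 mcg/mL
Rate = 139764 mcg/hr ÷ 2353.64 mcg/mL = 59.38205 mL/hr
Volume infused so far = 59.38205 mL/hr × 3 hr = 178.1462 mL
Volume remaining = 673 − 178.1462 = 494.8538 mL
New rate:
Dose = 5.3 mcg/kg/min × 122.6 kg = 649.78 mcg/min
649.78 mcg/min × 60 min/hr = 38986.8 mcg/hr
Rate = 38986.8 mcg/hr ÷ 2353.64 mcg/mL = 16.56447 mL/hr
Time remaining = 494.8538 mL ÷ 16.56447 mL/hr = 29.87442 hr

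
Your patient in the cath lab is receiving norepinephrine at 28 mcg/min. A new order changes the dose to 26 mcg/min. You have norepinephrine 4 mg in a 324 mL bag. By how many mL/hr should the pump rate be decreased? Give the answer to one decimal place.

At the current dose:
28 mcg/min × 60 min/hr = 1680 mcg/hr
Concentration = 4 mg ÷ 324 mL = 0.01234568 mg/mL = 12.34568 mcg/mL
Rate = 1680 mcg/hr ÷ 12.34568 mcg/mL = 136.08 mL/hr
At the new dose:
26 mcg/min × 60 min/hr = 1560 mcg/hr
Rate = 1560 mcg/hr ÷ 12.34568 mcg/mL = 126.36 mL/hr
Change = 126.36 − 136.08 = -9.72 mL/hr → 9.72 mL/hr decrease

9.7 mL/hr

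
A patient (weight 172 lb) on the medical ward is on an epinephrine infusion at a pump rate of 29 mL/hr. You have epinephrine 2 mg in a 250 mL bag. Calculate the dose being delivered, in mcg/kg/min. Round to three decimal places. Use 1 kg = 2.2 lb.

Weight = 172 lb ÷ 2.2 lb/kg = 78.18182 kg
Concentration = 2 mg ÷ 250 mL = 0.008 mg/mL = 8 mcg/mL
Drug rate = 29 mL/hr × 8 mcg/mL = 232 mcg/hr
232 mcg/hr ÷ 60 min/hr = 3.866667 mcg/min
3.866667 mcg/min ÷ 78.18182 kg = 0.04945736 mcg/kg/min

0.049 mcg/kg/min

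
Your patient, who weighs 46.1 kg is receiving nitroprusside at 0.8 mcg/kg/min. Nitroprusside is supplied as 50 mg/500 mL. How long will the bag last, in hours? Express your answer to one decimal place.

22.6 hours

Dose = 0.8 mcg/kg/min × 46.1 kg = 36.88 mcg/min
36.88 mcg/min × 60 min/hr = 2212.8 mcg/hr
Concentration = 50 mg ÷ 500 mL = 0.1 mg/mL = 100 mcg/mL
Rate = 2212.8 mcg/hr ÷ 100 mcg/mL = 22.128 mL/hr
Duration = 500 mL ÷ 22.128 mL/hr = 22.59581 hr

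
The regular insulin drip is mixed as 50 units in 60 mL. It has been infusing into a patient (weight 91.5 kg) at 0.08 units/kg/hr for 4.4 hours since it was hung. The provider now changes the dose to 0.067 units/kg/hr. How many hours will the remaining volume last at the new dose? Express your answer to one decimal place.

Initial rate:
Dose = 0.08 units/kg/hr × 91.5 kg = 7.32 units/hr
Concentration = 50 units ÷ 60 mL = 0.8333333 units/mL
Rate = 7.32 units/hr ÷ 0.8333333 units/mL = 8.784 mL/hr
Volume infused so far = 8.784 mL/hr × 4.4 hr = 38.6496 mL
Volume remaining = 60 − 38.6496 = 21.3504 mL
New rate:
Dose = 0.067 units/kg/hr × 91.5 kg = 6.1305 units/hr
Rate = 6.1305 units/hr ÷ 0.8333333 units/mL = 7.3566 mL/hr
Time remaining = 21.3504 mL ÷ 7.3566 mL/hr = 2.90221 hr

2.9 hours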